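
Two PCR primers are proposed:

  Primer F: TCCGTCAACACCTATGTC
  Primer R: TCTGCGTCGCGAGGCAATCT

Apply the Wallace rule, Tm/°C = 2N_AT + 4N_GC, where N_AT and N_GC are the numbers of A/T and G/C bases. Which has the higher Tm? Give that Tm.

Primer F: A+T=9, G+C=9 → Tm = 2(9)+4(9) = 54°C
Primer R: A+T=8, G+C=12 → Tm = 2(8)+4(12) = 64°C
54°C vs 64°C → primer R is higher.

Primer R, 64°C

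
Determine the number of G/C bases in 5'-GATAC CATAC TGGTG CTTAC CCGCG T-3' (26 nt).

14

Counting bases: C=8, A=5, T=7, G=6
G+C = 6 + 8 = 14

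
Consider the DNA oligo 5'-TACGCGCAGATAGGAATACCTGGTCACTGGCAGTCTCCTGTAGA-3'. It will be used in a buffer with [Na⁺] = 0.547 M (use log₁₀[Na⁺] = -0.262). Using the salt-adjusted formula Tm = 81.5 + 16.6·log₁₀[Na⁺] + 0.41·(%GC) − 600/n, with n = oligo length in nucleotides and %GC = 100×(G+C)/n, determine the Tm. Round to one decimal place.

84.9°C

Length n = 44. Base counts: G=12, A=11, C=11, T=10
G+C = 23, so %GC = 23/44 × 100 = 52.273%
Salt term: 16.6 × (-0.262) = -4.349
GC term: 0.41 × 52.273 = 21.432; length term: −600/44 = −13.636
Tm = 81.5 + (-4.349) + 21.432 − 13.636 = 84.947 → 84.9°C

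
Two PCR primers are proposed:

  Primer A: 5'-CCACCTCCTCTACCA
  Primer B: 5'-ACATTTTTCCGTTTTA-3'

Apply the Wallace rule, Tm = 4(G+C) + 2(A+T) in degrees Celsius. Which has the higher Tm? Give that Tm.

Primer A, 48°C

Primer A: A+T=6, G+C=9 → Tm = 2(6)+4(9) = 48°C
Primer B: A+T=12, G+C=4 → Tm = 2(12)+4(4) = 40°C
48°C vs 40°C → primer A is higher.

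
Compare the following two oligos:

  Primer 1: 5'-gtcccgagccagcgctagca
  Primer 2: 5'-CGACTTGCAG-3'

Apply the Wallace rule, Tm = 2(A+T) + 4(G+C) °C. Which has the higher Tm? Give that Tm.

Primer 1, 68°C

Primer 1: A+T=6, G+C=14 → Tm = 2(6)+4(14) = 68°C
Primer 2: A+T=4, G+C=6 → Tm = 2(4)+4(6) = 32°C
68°C vs 32°C → primer 1 is higher.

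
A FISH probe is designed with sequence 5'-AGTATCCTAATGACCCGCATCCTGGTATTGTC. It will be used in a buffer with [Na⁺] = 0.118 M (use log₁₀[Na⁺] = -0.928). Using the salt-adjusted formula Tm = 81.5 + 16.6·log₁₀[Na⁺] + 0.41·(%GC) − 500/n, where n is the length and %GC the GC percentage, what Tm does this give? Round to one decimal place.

Length n = 32. Base counts: C=9, A=7, G=6, T=10
G+C = 15, so %GC = 15/32 × 100 = 46.875%
Salt term: 16.6 × (-0.928) = -15.405
GC term: 0.41 × 46.875 = 19.219; length term: −500/32 = −15.625
Tm = 81.5 + (-15.405) + 19.219 − 15.625 = 69.689 → 69.7°C

69.7°C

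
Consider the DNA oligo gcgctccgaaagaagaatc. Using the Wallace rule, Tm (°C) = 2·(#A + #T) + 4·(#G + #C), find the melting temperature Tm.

Scanning the sequence gives A=7, T=2, C=5, G=5.
A+T = 9, G+C = 10
Tm = 2(9) + 4(10) = 18 + 40 = 58°C

58°C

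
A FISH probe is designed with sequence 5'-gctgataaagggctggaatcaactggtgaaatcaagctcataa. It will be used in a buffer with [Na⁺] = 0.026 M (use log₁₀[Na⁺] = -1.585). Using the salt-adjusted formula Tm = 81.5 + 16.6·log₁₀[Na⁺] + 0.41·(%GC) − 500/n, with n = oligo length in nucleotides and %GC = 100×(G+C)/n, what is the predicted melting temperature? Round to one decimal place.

60.7°C

Length n = 43. Counting bases: A=16, C=7, T=9, G=11
G+C = 18, so %GC = 18/43 × 100 = 41.86%
Salt term: 16.6 × (-1.585) = -26.311
GC term: 0.41 × 41.86 = 17.163; length term: −500/43 = −11.628
Tm = 81.5 + (-26.311) + 17.163 − 11.628 = 60.724 → 60.7°C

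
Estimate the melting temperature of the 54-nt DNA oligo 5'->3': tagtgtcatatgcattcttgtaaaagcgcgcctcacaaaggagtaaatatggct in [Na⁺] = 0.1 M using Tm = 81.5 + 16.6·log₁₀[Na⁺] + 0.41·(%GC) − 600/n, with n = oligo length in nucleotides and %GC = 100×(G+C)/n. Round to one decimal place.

Length n = 54. Base counts: G=12, T=15, A=17, C=10
G+C = 22, so %GC = 22/54 × 100 = 40.741%
Salt term: 16.6 × (-1) = -16.6
GC term: 0.41 × 40.741 = 16.704; length term: −600/54 = −11.111
Tm = 81.5 + (-16.6) + 16.704 − 11.111 = 70.493 → 70.5°C

70.5°C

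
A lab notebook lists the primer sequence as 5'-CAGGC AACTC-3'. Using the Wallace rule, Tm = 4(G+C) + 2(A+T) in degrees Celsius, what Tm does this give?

32°C

Base counts: T=1, G=2, C=4, A=3
So N_AT = 4 and N_GC = 6.
Tm = 2(4) + 4(6) = 8 + 24 = 32°C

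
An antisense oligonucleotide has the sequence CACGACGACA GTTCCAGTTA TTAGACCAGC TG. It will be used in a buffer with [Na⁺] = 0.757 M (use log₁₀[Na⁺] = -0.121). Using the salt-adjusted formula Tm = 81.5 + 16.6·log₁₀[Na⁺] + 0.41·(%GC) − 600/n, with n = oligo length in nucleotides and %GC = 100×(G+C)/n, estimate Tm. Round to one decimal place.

81.2°C

Length n = 32. Scanning the sequence gives C=9, T=7, G=7, A=9.
G+C = 16, so %GC = 16/32 × 100 = 50%
Salt term: 16.6 × (-0.121) = -2.009
GC term: 0.41 × 50 = 20.5; length term: −600/32 = −18.75
Tm = 81.5 + (-2.009) + 20.5 − 18.75 = 81.241 → 81.2°C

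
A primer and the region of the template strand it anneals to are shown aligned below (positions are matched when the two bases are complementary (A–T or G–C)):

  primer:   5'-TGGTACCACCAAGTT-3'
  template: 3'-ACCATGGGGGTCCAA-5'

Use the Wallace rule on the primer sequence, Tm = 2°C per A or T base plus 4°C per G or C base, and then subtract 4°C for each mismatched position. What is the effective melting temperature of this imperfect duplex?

Primer base counts: A=4, T=4, G=3, C=4 → A+T=8, G+C=7
Perfect-match Tm = 2(8) + 4(7) = 16 + 28 = 44°C
Mismatches (positions where the bases are not complementary): 2 (at positions 8, 12)
Effective Tm = 44 − 2×4 = 44 − 8 = 36°C

36°C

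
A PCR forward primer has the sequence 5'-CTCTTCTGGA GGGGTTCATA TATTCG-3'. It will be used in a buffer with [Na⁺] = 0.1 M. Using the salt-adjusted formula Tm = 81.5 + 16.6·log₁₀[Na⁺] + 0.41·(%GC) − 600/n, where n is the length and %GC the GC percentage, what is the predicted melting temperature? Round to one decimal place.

Length n = 26. Counting bases: A=4, G=7, C=5, T=10
G+C = 12, so %GC = 12/26 × 100 = 46.154%
Salt term: 16.6 × (-1) = -16.6
GC term: 0.41 × 46.154 = 18.923; length term: −600/26 = −23.077
Tm = 81.5 + (-16.6) + 18.923 − 23.077 = 60.746 → 60.7°C

60.7°C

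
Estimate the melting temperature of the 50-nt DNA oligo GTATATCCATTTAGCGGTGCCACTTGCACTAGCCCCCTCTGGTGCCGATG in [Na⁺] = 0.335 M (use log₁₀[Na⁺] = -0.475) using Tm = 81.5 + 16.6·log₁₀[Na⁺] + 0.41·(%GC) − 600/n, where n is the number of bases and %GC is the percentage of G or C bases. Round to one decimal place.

84.6°C

Length n = 50. Counting bases: T=14, C=16, G=12, A=8
G+C = 28, so %GC = 28/50 × 100 = 56%
Salt term: 16.6 × (-0.475) = -7.885
GC term: 0.41 × 56 = 22.96; length term: −600/50 = −12
Tm = 81.5 + (-7.885) + 22.96 − 12 = 84.575 → 84.6°C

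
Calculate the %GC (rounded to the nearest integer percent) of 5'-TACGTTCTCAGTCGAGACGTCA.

50%

Counting bases: G=5, T=6, A=5, C=6
G+C = 5 + 6 = 11 out of 22 bases
%GC = 11/22 × 100 = 50% ≈ 50%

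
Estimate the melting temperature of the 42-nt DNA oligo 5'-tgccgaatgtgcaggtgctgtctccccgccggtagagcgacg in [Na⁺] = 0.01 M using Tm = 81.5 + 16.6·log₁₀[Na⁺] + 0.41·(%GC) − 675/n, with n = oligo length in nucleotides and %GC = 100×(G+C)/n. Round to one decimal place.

Length n = 42. Counting bases: T=8, C=13, A=6, G=15
G+C = 28, so %GC = 28/42 × 100 = 66.667%
Salt term: 16.6 × (-2) = -33.2
GC term: 0.41 × 66.667 = 27.333; length term: −675/42 = −16.071
Tm = 81.5 + (-33.2) + 27.333 − 16.071 = 59.562 → 59.6°C

59.6°C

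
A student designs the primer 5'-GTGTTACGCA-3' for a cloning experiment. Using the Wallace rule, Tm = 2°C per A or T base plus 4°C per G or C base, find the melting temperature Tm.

Base counts: G=3, C=2, T=3, A=2
So N_AT = 5 and N_GC = 5.
Tm = 2×5 + 4×5 = 30°C

30°C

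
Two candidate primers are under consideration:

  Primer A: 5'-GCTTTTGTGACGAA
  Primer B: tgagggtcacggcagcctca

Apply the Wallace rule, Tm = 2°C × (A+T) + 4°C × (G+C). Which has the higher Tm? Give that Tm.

Primer A: A+T=8, G+C=6 → Tm = 2(8)+4(6) = 40°C
Primer B: A+T=7, G+C=13 → Tm = 2(7)+4(13) = 66°C
40°C vs 66°C → primer B is higher.

Primer B, 66°C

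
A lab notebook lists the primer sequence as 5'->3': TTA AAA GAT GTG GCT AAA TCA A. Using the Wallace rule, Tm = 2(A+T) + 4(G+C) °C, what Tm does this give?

A=10, C=2, T=6, G=4
So N_AT = 16 and N_GC = 6.
Tm = 2×16 + 4×6 = 56°C

56°C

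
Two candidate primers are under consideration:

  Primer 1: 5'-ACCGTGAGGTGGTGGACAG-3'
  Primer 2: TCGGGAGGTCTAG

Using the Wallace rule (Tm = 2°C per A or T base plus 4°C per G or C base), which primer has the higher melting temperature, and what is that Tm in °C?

Primer 1: A+T=7, G+C=12 → Tm = 2(7)+4(12) = 62°C
Primer 2: A+T=5, G+C=8 → Tm = 2(5)+4(8) = 42°C
62°C vs 42°C → primer 1 is higher.

Primer 1, 62°C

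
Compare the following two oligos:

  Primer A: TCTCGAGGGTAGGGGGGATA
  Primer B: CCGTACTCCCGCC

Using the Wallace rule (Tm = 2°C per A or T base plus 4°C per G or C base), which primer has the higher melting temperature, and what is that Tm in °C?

Primer A: A+T=8, G+C=12 → Tm = 2(8)+4(12) = 64°C
Primer B: A+T=3, G+C=10 → Tm = 2(3)+4(10) = 46°C
64°C vs 46°C → primer A is higher.

Primer A, 64°C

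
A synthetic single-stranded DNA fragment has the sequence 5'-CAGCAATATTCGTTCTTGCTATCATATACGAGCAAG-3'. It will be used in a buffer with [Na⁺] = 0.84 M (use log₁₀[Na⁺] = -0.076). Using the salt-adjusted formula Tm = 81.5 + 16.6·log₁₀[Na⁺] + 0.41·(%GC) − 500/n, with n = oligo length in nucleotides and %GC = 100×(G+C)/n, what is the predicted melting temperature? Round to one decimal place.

82.3°C

Length n = 36. G=6, A=11, T=11, C=8
G+C = 14, so %GC = 14/36 × 100 = 38.889%
Salt term: 16.6 × (-0.076) = -1.262
GC term: 0.41 × 38.889 = 15.944; length term: −500/36 = −13.889
Tm = 81.5 + (-1.262) + 15.944 − 13.889 = 82.293 → 82.3°C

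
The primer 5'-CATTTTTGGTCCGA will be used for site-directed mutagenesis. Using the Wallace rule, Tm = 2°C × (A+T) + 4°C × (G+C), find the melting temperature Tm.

40°C

A=2, G=3, C=3, T=6
A+T = 8, G+C = 6
Tm = 2(8) + 4(6) = 16 + 24 = 40°C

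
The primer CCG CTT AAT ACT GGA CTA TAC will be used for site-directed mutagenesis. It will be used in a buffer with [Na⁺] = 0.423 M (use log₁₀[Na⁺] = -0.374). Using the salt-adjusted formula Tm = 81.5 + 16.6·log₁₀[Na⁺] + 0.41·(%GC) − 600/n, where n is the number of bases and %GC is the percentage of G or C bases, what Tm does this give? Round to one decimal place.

Length n = 21. Scanning the sequence gives A=6, C=6, T=6, G=3.
G+C = 9, so %GC = 9/21 × 100 = 42.857%
Salt term: 16.6 × (-0.374) = -6.208
GC term: 0.41 × 42.857 = 17.571; length term: −600/21 = −28.571
Tm = 81.5 + (-6.208) + 17.571 − 28.571 = 64.292 → 64.3°C

64.3°C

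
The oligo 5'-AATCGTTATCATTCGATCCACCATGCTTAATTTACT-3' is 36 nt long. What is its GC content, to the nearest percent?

33%

Base counts: T=14, A=10, C=9, G=3
G+C = 3 + 9 = 12 out of 36 bases
%GC = 12/36 × 100 = 33.33% ≈ 33%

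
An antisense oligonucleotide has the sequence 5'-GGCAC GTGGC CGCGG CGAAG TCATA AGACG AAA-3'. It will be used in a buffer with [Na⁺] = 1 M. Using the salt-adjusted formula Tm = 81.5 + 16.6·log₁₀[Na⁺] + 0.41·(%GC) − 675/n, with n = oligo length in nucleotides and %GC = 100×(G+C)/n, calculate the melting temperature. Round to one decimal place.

85.9°C

Length n = 33. Base counts: A=10, G=12, C=8, T=3
G+C = 20, so %GC = 20/33 × 100 = 60.606%
Salt term: 16.6 × (0) = 0
GC term: 0.41 × 60.606 = 24.848; length term: −675/33 = −20.455
Tm = 81.5 + (0) + 24.848 − 20.455 = 85.893 → 85.9°C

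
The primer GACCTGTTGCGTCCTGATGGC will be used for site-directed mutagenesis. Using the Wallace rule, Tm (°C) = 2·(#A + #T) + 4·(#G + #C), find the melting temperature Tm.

Base counts: C=6, G=7, T=6, A=2
So N_AT = 8 and N_GC = 13.
Tm = 2×8 + 4×13 = 68°C

68°C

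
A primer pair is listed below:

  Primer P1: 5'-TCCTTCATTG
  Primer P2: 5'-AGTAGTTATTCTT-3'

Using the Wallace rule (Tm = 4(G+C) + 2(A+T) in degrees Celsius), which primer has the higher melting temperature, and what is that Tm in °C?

Primer P1: A+T=6, G+C=4 → Tm = 2(6)+4(4) = 28°C
Primer P2: A+T=10, G+C=3 → Tm = 2(10)+4(3) = 32°C
28°C vs 32°C → primer P2 is higher.

Primer P2, 32°C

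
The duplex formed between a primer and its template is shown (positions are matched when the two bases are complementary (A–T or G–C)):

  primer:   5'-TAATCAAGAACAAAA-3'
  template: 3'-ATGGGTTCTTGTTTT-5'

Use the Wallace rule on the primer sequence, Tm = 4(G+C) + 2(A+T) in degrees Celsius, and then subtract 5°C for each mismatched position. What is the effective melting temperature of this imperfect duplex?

Primer base counts: A=10, T=2, G=1, C=2 → A+T=12, G+C=3
Perfect-match Tm = 2(12) + 4(3) = 24 + 12 = 36°C
Mismatches (positions where the bases are not complementary): 2 (at positions 3, 4)
Effective Tm = 36 − 2×5 = 36 − 10 = 26°C

26°C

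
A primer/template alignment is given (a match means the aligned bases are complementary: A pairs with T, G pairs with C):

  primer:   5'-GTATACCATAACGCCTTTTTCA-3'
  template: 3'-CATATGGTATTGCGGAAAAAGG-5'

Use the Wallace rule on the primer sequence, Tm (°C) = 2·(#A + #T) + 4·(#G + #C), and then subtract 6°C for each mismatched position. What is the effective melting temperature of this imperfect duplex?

Primer base counts: A=6, T=8, G=2, C=6 → A+T=14, G+C=8
Perfect-match Tm = 2(14) + 4(8) = 28 + 32 = 60°C
Mismatches (positions where the bases are not complementary): 1 (at position 22)
Effective Tm = 60 − 1×6 = 60 − 6 = 54°C

54°C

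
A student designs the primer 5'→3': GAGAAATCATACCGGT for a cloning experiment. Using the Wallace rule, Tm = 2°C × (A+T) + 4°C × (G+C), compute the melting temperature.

46°C

Scanning the sequence gives C=3, T=3, G=4, A=6.
A+T = 9, G+C = 7
Tm = 4·7 + 2·9 = 28 + 18 = 46°C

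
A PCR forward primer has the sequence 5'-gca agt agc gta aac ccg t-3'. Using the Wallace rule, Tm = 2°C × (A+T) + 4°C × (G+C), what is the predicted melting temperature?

G=5, C=5, A=6, T=3
AT pairs contribute 9, GC pairs contribute 10.
Tm = 2(9) + 4(10) = 18 + 40 = 58°C

58°C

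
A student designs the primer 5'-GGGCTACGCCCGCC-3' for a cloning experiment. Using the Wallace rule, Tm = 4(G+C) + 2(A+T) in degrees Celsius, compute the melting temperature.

52°C

Base counts: A=1, C=7, G=5, T=1
So N_AT = 2 and N_GC = 12.
Tm = 2(2) + 4(12) = 4 + 48 = 52°C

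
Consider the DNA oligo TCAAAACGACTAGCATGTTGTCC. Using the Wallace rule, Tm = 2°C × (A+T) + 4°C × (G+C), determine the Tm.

Base counts: T=6, G=4, A=7, C=6
So N_AT = 13 and N_GC = 10.
Tm = 2(13) + 4(10) = 26 + 40 = 66°C

66°C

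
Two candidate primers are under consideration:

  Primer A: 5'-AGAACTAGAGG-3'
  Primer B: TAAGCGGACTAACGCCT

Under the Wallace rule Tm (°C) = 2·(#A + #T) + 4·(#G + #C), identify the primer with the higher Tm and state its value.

Primer B, 52°C

Primer A: A+T=6, G+C=5 → Tm = 2(6)+4(5) = 32°C
Primer B: A+T=8, G+C=9 → Tm = 2(8)+4(9) = 52°C
32°C vs 52°C → primer B is higher.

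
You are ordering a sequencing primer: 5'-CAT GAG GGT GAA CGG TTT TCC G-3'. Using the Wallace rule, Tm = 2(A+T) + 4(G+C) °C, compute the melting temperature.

Counting bases: G=8, T=6, A=4, C=4
So N_AT = 10 and N_GC = 12.
Tm = 2×10 + 4×12 = 68°C

68°C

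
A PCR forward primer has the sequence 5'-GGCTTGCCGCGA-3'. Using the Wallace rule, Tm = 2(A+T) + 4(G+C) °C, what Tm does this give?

Base counts: A=1, C=4, T=2, G=5
So N_AT = 3 and N_GC = 9.
Tm = 4·9 + 2·3 = 36 + 6 = 42°C

42°C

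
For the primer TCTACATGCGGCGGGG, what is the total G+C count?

11

C=4, T=3, A=2, G=7
G+C = 7 + 4 = 11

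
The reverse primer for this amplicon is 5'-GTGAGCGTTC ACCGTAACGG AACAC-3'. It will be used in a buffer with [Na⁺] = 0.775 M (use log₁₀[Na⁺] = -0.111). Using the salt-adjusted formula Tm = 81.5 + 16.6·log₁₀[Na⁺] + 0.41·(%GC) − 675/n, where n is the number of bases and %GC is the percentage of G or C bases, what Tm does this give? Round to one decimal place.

75.6°C

Length n = 25. Counting bases: G=7, C=7, A=7, T=4
G+C = 14, so %GC = 14/25 × 100 = 56%
Salt term: 16.6 × (-0.111) = -1.843
GC term: 0.41 × 56 = 22.96; length term: −675/25 = −27
Tm = 81.5 + (-1.843) + 22.96 − 27 = 75.617 → 75.6°C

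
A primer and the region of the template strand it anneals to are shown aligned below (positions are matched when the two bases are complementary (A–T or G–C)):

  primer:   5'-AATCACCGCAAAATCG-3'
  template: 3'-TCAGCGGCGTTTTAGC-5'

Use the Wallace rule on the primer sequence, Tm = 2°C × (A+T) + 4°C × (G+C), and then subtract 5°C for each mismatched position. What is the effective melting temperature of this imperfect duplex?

Primer base counts: A=7, T=2, G=2, C=5 → A+T=9, G+C=7
Perfect-match Tm = 2(9) + 4(7) = 18 + 28 = 46°C
Mismatches (positions where the bases are not complementary): 2 (at positions 2, 5)
Effective Tm = 46 − 2×5 = 46 − 10 = 36°C

36°C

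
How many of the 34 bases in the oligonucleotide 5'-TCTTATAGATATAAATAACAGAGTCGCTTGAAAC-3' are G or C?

10

C=5, A=14, T=10, G=5
Total G or C: 5 + 5 = 10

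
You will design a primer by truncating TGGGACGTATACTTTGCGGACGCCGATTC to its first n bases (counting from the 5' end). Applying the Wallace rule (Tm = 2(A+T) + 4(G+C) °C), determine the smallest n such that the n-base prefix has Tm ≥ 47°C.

First 16 bases: TGGGACGTATACTTTG → Tm = 46°C (< 47°C)
First 17 bases: TGGGACGTATACTTTGC → Tm = 50°C (≥ 47°C)
Each additional base adds 2°C (A/T) or 4°C (G/C), so Tm is non-decreasing in n; n = 17 is the first length to reach 47°C.

n = 17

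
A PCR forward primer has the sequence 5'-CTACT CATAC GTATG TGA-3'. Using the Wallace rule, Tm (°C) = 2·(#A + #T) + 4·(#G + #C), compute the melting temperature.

50°C

T=6, C=4, A=5, G=3
So N_AT = 11 and N_GC = 7.
Tm = 4·7 + 2·11 = 28 + 22 = 50°C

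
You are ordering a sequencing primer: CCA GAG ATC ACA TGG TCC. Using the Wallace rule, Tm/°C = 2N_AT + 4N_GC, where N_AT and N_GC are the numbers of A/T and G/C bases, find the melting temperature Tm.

Scanning the sequence gives G=4, A=5, C=6, T=3.
So N_AT = 8 and N_GC = 10.
Tm = 2(8) + 4(10) = 16 + 40 = 56°C

56°C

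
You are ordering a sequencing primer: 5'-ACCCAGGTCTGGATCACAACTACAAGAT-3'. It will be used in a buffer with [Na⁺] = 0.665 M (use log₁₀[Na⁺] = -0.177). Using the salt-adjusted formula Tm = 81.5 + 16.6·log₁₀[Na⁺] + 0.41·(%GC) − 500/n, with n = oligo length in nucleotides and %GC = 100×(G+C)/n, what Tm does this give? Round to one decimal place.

Length n = 28. Counting bases: G=5, T=5, C=8, A=10
G+C = 13, so %GC = 13/28 × 100 = 46.429%
Salt term: 16.6 × (-0.177) = -2.938
GC term: 0.41 × 46.429 = 19.036; length term: −500/28 = −17.857
Tm = 81.5 + (-2.938) + 19.036 − 17.857 = 79.741 → 79.7°C

79.7°C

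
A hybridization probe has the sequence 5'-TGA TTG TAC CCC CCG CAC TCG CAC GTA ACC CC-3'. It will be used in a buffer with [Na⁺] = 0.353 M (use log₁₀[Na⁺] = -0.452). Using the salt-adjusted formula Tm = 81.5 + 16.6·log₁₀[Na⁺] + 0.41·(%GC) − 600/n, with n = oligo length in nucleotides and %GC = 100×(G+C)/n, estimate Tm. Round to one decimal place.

80.9°C

Length n = 32. Counting bases: T=6, C=15, A=6, G=5
G+C = 20, so %GC = 20/32 × 100 = 62.5%
Salt term: 16.6 × (-0.452) = -7.503
GC term: 0.41 × 62.5 = 25.625; length term: −600/32 = −18.75
Tm = 81.5 + (-7.503) + 25.625 − 18.75 = 80.872 → 80.9°C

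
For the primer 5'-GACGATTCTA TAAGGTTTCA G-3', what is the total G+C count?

8

Counting bases: G=5, C=3, A=6, T=7
G+C = 5 + 3 = 8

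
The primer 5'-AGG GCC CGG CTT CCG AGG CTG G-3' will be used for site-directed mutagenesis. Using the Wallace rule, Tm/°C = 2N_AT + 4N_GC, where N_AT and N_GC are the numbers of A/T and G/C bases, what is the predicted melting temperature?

Scanning the sequence gives C=7, T=3, G=10, A=2.
So N_AT = 5 and N_GC = 17.
Tm = 2(5) + 4(17) = 10 + 68 = 78°C

78°C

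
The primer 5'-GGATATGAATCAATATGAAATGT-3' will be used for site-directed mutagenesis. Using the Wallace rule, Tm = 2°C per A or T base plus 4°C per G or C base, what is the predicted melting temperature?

58°C

Scanning the sequence gives T=7, G=5, A=10, C=1.
A+T = 17, G+C = 6
Tm = 2×17 + 4×6 = 58°C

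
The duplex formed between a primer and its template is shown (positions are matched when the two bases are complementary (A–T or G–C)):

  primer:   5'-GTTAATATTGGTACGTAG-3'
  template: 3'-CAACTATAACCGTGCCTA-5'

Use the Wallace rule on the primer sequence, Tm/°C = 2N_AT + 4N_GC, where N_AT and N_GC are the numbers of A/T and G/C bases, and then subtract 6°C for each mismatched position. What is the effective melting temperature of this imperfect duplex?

Primer base counts: A=5, T=7, G=5, C=1 → A+T=12, G+C=6
Perfect-match Tm = 2(12) + 4(6) = 24 + 24 = 48°C
Mismatches (positions where the bases are not complementary): 4 (at positions 4, 12, 16, 18)
Effective Tm = 48 − 4×6 = 48 − 24 = 24°C

24°C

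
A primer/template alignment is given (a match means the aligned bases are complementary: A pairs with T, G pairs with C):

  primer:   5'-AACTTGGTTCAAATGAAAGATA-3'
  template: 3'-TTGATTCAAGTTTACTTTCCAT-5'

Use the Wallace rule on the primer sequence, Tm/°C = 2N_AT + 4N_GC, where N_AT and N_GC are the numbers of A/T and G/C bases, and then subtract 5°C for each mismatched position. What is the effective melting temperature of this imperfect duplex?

41°C

Primer base counts: A=10, T=6, G=4, C=2 → A+T=16, G+C=6
Perfect-match Tm = 2(16) + 4(6) = 32 + 24 = 56°C
Mismatches (positions where the bases are not complementary): 3 (at positions 5, 6, 20)
Effective Tm = 56 − 3×5 = 56 − 15 = 41°C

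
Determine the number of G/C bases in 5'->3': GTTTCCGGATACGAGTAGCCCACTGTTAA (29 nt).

Counting bases: G=7, T=8, C=7, A=7
G+C = 7 + 7 = 14

14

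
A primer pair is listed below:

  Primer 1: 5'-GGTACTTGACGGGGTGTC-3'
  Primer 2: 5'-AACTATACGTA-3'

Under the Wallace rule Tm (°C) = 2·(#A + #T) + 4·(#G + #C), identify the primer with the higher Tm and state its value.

Primer 1: A+T=7, G+C=11 → Tm = 2(7)+4(11) = 58°C
Primer 2: A+T=8, G+C=3 → Tm = 2(8)+4(3) = 28°C
58°C vs 28°C → primer 1 is higher.

Primer 1, 58°C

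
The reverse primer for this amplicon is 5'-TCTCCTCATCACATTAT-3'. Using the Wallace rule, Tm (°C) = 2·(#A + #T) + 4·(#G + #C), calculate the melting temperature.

46°C

Scanning the sequence gives C=6, G=0, T=7, A=4.
So N_AT = 11 and N_GC = 6.
Tm = 2(11) + 4(6) = 22 + 24 = 46°C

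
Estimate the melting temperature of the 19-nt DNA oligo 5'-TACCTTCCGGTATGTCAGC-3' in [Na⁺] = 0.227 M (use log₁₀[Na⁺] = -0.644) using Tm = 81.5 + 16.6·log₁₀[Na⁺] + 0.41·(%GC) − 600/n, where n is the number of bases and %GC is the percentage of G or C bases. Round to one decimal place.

60.8°C

Length n = 19. T=6, G=4, C=6, A=3
G+C = 10, so %GC = 10/19 × 100 = 52.632%
Salt term: 16.6 × (-0.644) = -10.69
GC term: 0.41 × 52.632 = 21.579; length term: −600/19 = −31.579
Tm = 81.5 + (-10.69) + 21.579 − 31.579 = 60.81 → 60.8°C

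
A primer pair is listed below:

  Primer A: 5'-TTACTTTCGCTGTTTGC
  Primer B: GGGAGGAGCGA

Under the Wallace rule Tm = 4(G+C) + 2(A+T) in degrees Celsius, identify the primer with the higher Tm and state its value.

Primer A: A+T=10, G+C=7 → Tm = 2(10)+4(7) = 48°C
Primer B: A+T=3, G+C=8 → Tm = 2(3)+4(8) = 38°C
48°C vs 38°C → primer A is higher.

Primer A, 48°C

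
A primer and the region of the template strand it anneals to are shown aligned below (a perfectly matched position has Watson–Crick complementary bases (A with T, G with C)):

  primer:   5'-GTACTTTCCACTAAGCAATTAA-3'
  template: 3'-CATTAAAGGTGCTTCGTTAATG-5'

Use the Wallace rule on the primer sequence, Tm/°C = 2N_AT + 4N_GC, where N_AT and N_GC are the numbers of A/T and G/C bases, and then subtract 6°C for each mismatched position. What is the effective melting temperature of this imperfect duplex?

40°C

Primer base counts: A=8, T=7, G=2, C=5 → A+T=15, G+C=7
Perfect-match Tm = 2(15) + 4(7) = 30 + 28 = 58°C
Mismatches (positions where the bases are not complementary): 3 (at positions 4, 12, 22)
Effective Tm = 58 − 3×6 = 58 − 18 = 40°C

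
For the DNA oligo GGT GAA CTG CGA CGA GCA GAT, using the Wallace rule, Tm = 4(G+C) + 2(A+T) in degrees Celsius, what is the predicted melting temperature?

66°C

Base counts: C=4, A=6, G=8, T=3
A+T = 9, G+C = 12
Tm = 2(9) + 4(12) = 18 + 48 = 66°C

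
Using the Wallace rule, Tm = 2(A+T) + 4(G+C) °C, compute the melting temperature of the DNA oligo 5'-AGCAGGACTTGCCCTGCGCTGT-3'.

Base counts: T=5, C=7, A=3, G=7
AT pairs contribute 8, GC pairs contribute 14.
Tm = 2(8) + 4(14) = 16 + 56 = 72°C

72°C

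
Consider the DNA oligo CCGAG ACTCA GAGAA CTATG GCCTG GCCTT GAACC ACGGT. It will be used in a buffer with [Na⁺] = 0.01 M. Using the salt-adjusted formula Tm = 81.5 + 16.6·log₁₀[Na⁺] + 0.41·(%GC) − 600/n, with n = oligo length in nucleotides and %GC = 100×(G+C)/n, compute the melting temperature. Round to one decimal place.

56.9°C

Length n = 40. Counting bases: T=7, C=12, A=10, G=11
G+C = 23, so %GC = 23/40 × 100 = 57.5%
Salt term: 16.6 × (-2) = -33.2
GC term: 0.41 × 57.5 = 23.575; length term: −600/40 = −15
Tm = 81.5 + (-33.2) + 23.575 − 15 = 56.875 → 56.9°C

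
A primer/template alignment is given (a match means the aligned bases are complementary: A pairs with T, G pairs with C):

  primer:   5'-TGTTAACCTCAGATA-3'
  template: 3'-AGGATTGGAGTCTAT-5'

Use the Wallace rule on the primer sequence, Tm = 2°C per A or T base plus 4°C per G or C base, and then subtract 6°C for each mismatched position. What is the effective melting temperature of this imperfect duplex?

Primer base counts: A=5, T=5, G=2, C=3 → A+T=10, G+C=5
Perfect-match Tm = 2(10) + 4(5) = 20 + 20 = 40°C
Mismatches (positions where the bases are not complementary): 2 (at positions 2, 3)
Effective Tm = 40 − 2×6 = 40 − 12 = 28°C

28°C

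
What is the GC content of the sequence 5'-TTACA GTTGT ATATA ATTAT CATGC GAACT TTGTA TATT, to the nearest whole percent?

Counting bases: A=12, C=4, G=5, T=18
G+C = 5 + 4 = 9 out of 39 bases
%GC = 9/39 × 100 = 23.08% ≈ 23%

23%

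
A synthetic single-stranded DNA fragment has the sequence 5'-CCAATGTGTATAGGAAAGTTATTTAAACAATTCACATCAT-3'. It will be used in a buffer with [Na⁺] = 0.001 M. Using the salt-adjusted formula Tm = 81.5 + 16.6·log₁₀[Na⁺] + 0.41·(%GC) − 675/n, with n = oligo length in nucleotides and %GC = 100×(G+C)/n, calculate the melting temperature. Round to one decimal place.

26.1°C

Length n = 40. Base counts: A=16, C=6, G=5, T=13
G+C = 11, so %GC = 11/40 × 100 = 27.5%
Salt term: 16.6 × (-3) = -49.8
GC term: 0.41 × 27.5 = 11.275; length term: −675/40 = −16.875
Tm = 81.5 + (-49.8) + 11.275 − 16.875 = 26.1 → 26.1°C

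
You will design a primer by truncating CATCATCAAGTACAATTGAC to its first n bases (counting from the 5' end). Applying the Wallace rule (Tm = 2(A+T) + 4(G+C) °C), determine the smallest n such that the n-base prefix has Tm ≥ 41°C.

First 15 bases: CATCATCAAGTACAA → Tm = 40°C (< 41°C)
First 16 bases: CATCATCAAGTACAAT → Tm = 42°C (≥ 41°C)
Since every base adds ≥2°C, Tm only increases with n, so the threshold is first crossed at n = 16.

n = 16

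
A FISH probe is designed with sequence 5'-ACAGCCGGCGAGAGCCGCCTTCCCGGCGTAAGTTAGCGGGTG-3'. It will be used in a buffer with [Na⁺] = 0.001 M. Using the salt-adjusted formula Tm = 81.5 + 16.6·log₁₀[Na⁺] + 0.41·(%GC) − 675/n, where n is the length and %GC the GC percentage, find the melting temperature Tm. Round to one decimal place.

Length n = 42. T=6, G=16, C=13, A=7
G+C = 29, so %GC = 29/42 × 100 = 69.048%
Salt term: 16.6 × (-3) = -49.8
GC term: 0.41 × 69.048 = 28.31; length term: −675/42 = −16.071
Tm = 81.5 + (-49.8) + 28.31 − 16.071 = 43.939 → 43.9°C

43.9°C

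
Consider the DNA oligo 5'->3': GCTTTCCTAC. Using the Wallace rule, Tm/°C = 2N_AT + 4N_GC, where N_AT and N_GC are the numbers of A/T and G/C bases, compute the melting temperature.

30°C

Base counts: A=1, C=4, T=4, G=1
AT pairs contribute 5, GC pairs contribute 5.
Tm = 2×5 + 4×5 = 30°C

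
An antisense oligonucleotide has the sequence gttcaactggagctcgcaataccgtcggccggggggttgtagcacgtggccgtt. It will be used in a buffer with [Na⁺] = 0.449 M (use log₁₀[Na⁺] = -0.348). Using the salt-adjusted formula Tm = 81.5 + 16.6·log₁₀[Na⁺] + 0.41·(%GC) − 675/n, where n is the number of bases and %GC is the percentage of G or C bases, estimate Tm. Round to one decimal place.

89.0°C

Length n = 54. Base counts: T=12, A=8, C=14, G=20
G+C = 34, so %GC = 34/54 × 100 = 62.963%
Salt term: 16.6 × (-0.348) = -5.777
GC term: 0.41 × 62.963 = 25.815; length term: −675/54 = −12.5
Tm = 81.5 + (-5.777) + 25.815 − 12.5 = 89.038 → 89.0°C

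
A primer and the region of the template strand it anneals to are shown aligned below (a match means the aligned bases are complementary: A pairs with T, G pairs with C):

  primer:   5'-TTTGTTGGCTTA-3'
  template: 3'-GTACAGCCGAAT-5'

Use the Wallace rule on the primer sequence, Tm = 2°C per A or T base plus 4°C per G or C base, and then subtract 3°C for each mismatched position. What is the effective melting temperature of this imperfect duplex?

Primer base counts: A=1, T=7, G=3, C=1 → A+T=8, G+C=4
Perfect-match Tm = 2(8) + 4(4) = 16 + 16 = 32°C
Mismatches (positions where the bases are not complementary): 3 (at positions 1, 2, 6)
Effective Tm = 32 − 3×3 = 32 − 9 = 23°C

23°C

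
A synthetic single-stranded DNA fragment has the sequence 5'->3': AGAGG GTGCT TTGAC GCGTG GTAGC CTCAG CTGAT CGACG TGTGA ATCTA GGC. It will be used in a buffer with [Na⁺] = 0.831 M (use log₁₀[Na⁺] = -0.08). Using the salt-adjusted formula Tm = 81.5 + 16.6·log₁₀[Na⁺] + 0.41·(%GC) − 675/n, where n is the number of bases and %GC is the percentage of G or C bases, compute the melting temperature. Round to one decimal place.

Length n = 53. Counting bases: C=11, G=19, T=13, A=10
G+C = 30, so %GC = 30/53 × 100 = 56.604%
Salt term: 16.6 × (-0.08) = -1.328
GC term: 0.41 × 56.604 = 23.208; length term: −675/53 = −12.736
Tm = 81.5 + (-1.328) + 23.208 − 12.736 = 90.644 → 90.6°C

90.6°C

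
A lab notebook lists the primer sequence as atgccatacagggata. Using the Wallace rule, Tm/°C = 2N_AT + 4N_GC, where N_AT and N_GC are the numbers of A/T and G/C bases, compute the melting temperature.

46°C

Base counts: G=4, A=6, T=3, C=3
A+T = 9, G+C = 7
Tm = 2×9 + 4×7 = 46°C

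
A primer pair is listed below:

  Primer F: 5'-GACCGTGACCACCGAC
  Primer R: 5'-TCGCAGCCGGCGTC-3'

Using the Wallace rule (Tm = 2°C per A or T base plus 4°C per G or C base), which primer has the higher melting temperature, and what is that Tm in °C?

Primer F: A+T=5, G+C=11 → Tm = 2(5)+4(11) = 54°C
Primer R: A+T=3, G+C=11 → Tm = 2(3)+4(11) = 50°C
54°C vs 50°C → primer F is higher.

Primer F, 54°C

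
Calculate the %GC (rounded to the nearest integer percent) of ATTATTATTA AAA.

Counting bases: T=6, A=7, G=0, C=0
G+C = 0 + 0 = 0 out of 13 bases
%GC = 0/13 × 100 = 0% ≈ 0%

0%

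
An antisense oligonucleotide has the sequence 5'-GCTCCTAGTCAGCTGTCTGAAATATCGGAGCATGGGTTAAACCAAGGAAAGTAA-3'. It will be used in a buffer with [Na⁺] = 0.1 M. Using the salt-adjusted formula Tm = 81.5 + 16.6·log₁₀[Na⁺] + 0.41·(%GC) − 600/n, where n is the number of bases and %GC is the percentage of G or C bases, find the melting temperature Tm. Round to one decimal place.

72.0°C

Length n = 54. Counting bases: A=18, T=12, G=14, C=10
G+C = 24, so %GC = 24/54 × 100 = 44.444%
Salt term: 16.6 × (-1) = -16.6
GC term: 0.41 × 44.444 = 18.222; length term: −600/54 = −11.111
Tm = 81.5 + (-16.6) + 18.222 − 11.111 = 72.011 → 72.0°C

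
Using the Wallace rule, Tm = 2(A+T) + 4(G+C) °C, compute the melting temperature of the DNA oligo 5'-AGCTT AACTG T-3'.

30°C

G=2, T=4, A=3, C=2
AT pairs contribute 7, GC pairs contribute 4.
Tm = 2×7 + 4×4 = 30°C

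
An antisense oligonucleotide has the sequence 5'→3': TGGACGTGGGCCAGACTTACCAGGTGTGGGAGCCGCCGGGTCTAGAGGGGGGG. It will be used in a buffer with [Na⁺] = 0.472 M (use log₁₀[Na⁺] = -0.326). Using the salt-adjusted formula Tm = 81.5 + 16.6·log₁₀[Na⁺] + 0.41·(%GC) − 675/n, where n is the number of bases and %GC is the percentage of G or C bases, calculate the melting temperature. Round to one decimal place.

Length n = 53. Counting bases: C=11, A=8, T=8, G=26
G+C = 37, so %GC = 37/53 × 100 = 69.811%
Salt term: 16.6 × (-0.326) = -5.412
GC term: 0.41 × 69.811 = 28.623; length term: −675/53 = −12.736
Tm = 81.5 + (-5.412) + 28.623 − 12.736 = 91.975 → 92.0°C

92.0°C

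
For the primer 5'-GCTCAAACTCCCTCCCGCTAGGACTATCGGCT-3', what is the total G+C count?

Counting bases: C=13, A=6, T=7, G=6
G+C = 6 + 13 = 19

19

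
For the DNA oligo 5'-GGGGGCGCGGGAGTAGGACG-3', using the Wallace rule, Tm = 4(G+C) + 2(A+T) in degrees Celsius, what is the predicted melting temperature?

72°C

T=1, G=13, A=3, C=3
A+T = 4, G+C = 16
Tm = 2(4) + 4(16) = 8 + 64 = 72°C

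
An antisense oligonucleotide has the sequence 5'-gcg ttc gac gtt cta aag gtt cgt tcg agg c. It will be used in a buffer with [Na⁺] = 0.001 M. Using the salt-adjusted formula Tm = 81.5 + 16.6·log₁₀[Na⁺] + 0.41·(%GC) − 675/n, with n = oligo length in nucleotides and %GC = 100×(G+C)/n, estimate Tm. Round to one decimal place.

32.4°C

Length n = 31. Scanning the sequence gives G=10, C=7, A=5, T=9.
G+C = 17, so %GC = 17/31 × 100 = 54.839%
Salt term: 16.6 × (-3) = -49.8
GC term: 0.41 × 54.839 = 22.484; length term: −675/31 = −21.774
Tm = 81.5 + (-49.8) + 22.484 − 21.774 = 32.41 → 32.4°C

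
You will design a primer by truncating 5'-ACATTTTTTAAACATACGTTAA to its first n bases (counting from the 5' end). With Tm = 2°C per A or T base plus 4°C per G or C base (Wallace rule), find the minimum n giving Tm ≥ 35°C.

n = 16

First 15 bases: ACATTTTTTAAACAT → Tm = 34°C (< 35°C)
First 16 bases: ACATTTTTTAAACATA → Tm = 36°C (≥ 35°C)
Each additional base adds 2°C (A/T) or 4°C (G/C), so Tm is non-decreasing in n; n = 16 is the first length to reach 35°C.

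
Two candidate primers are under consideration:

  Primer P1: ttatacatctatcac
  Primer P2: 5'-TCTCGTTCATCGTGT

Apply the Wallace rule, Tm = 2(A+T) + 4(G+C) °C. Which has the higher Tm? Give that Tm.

Primer P1: A+T=11, G+C=4 → Tm = 2(11)+4(4) = 38°C
Primer P2: A+T=8, G+C=7 → Tm = 2(8)+4(7) = 44°C
38°C vs 44°C → primer P2 is higher.

Primer P2, 44°C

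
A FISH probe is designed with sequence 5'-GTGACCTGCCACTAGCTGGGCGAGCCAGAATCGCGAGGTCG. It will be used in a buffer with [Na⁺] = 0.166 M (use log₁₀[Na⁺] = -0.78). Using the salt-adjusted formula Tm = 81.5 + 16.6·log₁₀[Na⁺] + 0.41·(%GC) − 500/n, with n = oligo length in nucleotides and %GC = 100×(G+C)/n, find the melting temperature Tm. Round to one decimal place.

83.4°C

Length n = 41. G=15, A=8, T=6, C=12
G+C = 27, so %GC = 27/41 × 100 = 65.854%
Salt term: 16.6 × (-0.78) = -12.948
GC term: 0.41 × 65.854 = 27; length term: −500/41 = −12.195
Tm = 81.5 + (-12.948) + 27 − 12.195 = 83.357 → 83.4°C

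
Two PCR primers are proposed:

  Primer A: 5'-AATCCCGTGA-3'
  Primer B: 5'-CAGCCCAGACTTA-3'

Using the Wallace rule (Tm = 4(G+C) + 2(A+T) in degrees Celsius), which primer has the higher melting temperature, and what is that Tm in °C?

Primer B, 40°C

Primer A: A+T=5, G+C=5 → Tm = 2(5)+4(5) = 30°C
Primer B: A+T=6, G+C=7 → Tm = 2(6)+4(7) = 40°C
30°C vs 40°C → primer B is higher.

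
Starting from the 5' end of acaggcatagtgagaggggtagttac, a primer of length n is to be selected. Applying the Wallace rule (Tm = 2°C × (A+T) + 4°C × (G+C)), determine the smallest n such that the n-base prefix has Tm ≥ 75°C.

n = 26

First 25 bases: ACAGGCATAGTGAGAGGGGTAGTTA → Tm = 74°C (< 75°C)
First 26 bases: ACAGGCATAGTGAGAGGGGTAGTTAC → Tm = 78°C (≥ 75°C)
Each additional base adds 2°C (A/T) or 4°C (G/C), so Tm is non-decreasing in n; n = 26 is the first length to reach 75°C.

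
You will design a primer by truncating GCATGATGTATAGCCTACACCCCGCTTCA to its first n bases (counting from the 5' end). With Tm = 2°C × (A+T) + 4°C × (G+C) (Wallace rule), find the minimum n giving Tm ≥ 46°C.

First 15 bases: GCATGATGTATAGCC → Tm = 44°C (< 46°C)
First 16 bases: GCATGATGTATAGCCT → Tm = 46°C (≥ 46°C)
Since every base adds ≥2°C, Tm only increases with n, so the threshold is first crossed at n = 16.

n = 16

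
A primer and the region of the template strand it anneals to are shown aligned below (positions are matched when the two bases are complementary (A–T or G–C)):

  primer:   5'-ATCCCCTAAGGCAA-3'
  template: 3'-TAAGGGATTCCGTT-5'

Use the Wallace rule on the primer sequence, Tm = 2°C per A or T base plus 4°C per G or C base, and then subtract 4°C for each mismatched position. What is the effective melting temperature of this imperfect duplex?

38°C

Primer base counts: A=5, T=2, G=2, C=5 → A+T=7, G+C=7
Perfect-match Tm = 2(7) + 4(7) = 14 + 28 = 42°C
Mismatches (positions where the bases are not complementary): 1 (at position 3)
Effective Tm = 42 − 1×4 = 42 − 4 = 38°C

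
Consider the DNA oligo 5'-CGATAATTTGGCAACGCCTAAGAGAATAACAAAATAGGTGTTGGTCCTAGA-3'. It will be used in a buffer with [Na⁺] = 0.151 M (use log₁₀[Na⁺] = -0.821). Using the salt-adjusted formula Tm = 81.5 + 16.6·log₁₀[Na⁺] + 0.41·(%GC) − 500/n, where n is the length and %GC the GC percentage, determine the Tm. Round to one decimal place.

74.1°C

Length n = 51. Scanning the sequence gives G=12, T=12, A=19, C=8.
G+C = 20, so %GC = 20/51 × 100 = 39.216%
Salt term: 16.6 × (-0.821) = -13.629
GC term: 0.41 × 39.216 = 16.079; length term: −500/51 = −9.804
Tm = 81.5 + (-13.629) + 16.079 − 9.804 = 74.146 → 74.1°C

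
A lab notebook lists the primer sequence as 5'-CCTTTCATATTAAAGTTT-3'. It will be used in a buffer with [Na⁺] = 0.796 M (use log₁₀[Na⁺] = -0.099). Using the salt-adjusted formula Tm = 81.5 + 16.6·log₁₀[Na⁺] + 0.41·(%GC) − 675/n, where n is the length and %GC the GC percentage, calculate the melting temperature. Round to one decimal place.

51.5°C

Length n = 18. C=3, T=9, G=1, A=5
G+C = 4, so %GC = 4/18 × 100 = 22.222%
Salt term: 16.6 × (-0.099) = -1.643
GC term: 0.41 × 22.222 = 9.111; length term: −675/18 = −37.5
Tm = 81.5 + (-1.643) + 9.111 − 37.5 = 51.468 → 51.5°C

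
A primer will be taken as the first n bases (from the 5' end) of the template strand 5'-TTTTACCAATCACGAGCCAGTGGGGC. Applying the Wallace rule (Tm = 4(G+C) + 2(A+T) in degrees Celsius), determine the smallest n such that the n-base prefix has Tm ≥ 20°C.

n = 8

First 7 bases: TTTTACC → Tm = 18°C (< 20°C)
First 8 bases: TTTTACCA → Tm = 20°C (≥ 20°C)
Since every base adds ≥2°C, Tm only increases with n, so the threshold is first crossed at n = 8.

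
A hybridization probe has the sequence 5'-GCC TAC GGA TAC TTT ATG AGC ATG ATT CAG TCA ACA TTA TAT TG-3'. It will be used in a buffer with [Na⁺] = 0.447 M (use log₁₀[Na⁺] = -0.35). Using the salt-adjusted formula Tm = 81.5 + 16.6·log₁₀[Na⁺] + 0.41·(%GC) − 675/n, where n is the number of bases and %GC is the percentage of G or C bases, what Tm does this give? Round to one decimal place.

Length n = 44. Scanning the sequence gives A=13, G=8, C=8, T=15.
G+C = 16, so %GC = 16/44 × 100 = 36.364%
Salt term: 16.6 × (-0.35) = -5.81
GC term: 0.41 × 36.364 = 14.909; length term: −675/44 = −15.341
Tm = 81.5 + (-5.81) + 14.909 − 15.341 = 75.258 → 75.3°C

75.3°C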